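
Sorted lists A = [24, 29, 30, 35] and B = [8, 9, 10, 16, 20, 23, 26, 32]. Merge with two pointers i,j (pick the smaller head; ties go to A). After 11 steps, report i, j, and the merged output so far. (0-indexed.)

i=3, j=8, merged so far=[8, 9, 10, 16, 20, 23, 24, 26, 29, 30, 32]

i=0 j=0: A[i]=24>B[j]=8 take 8, j++
i=0 j=1: A[i]=24>B[j]=9 take 9, j++
i=0 j=2: A[i]=24>B[j]=10 take 10, j++
i=0 j=3: A[i]=24>B[j]=16 take 16, j++
i=0 j=4: A[i]=24>B[j]=20 take 20, j++
i=0 j=5: A[i]=24>B[j]=23 take 23, j++
i=0 j=6: A[i]=24<=B[j]=26 take 24, i++
i=1 j=6: A[i]=29>B[j]=26 take 26, j++
i=1 j=7: A[i]=29<=B[j]=32 take 29, i++
i=2 j=7: A[i]=30<=B[j]=32 take 30, i++
i=3 j=7: A[i]=35>B[j]=32 take 32, j++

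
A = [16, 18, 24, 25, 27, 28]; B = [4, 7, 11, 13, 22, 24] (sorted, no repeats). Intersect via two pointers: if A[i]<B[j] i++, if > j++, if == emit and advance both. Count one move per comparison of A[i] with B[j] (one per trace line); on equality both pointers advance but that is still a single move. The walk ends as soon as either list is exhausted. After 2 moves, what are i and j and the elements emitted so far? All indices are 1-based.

i=1, j=3, emitted=[]

[i=1,j=1] 16>4 → j++
[i=1,j=2] 16>7 → j++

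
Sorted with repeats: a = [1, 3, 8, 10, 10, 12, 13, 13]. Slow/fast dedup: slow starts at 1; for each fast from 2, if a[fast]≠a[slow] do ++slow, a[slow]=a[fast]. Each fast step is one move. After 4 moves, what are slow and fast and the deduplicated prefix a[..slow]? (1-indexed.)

slow=4, fast=6, prefix=[1, 3, 8, 10]

slow=1 fast=2: a[fast]=3≠a[slow]=1 write a[2]=3, slow++,fast++
slow=2 fast=3: a[fast]=8≠a[slow]=3 write a[3]=8, slow++,fast++
slow=3 fast=4: a[fast]=10≠a[slow]=8 write a[4]=10, slow++,fast++
slow=4 fast=5: a[fast]=10=a[slow] dup, fast++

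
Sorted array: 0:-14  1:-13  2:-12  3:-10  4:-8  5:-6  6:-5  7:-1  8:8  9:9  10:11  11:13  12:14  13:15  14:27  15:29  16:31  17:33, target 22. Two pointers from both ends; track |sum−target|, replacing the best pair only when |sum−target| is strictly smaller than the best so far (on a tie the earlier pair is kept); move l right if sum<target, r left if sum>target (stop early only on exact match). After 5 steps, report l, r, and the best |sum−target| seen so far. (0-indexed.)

[0,17] -14+33=19 d=3 * → l++
[1,17] -13+33=20 d=2 * → l++
[2,17] -12+33=21 d=1 * → l++
[3,17] -10+33=23 d=1 → r--
[3,16] -10+31=21 d=1 → l++

l=4, r=16, best |Δ|=1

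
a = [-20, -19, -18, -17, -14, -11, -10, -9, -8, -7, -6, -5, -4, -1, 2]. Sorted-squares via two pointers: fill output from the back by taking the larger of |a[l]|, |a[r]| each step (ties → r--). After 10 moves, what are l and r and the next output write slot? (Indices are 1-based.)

l=1 r=15: |-20|>|2| out[15]=400, l++
l=2 r=15: |-19|>|2| out[14]=361, l++
l=3 r=15: |-18|>|2| out[13]=324, l++
l=4 r=15: |-17|>|2| out[12]=289, l++
l=5 r=15: |-14|>|2| out[11]=196, l++
l=6 r=15: |-11|>|2| out[10]=121, l++
l=7 r=15: |-10|>|2| out[9]=100, l++
l=8 r=15: |-9|>|2| out[8]=81, l++
l=9 r=15: |-8|>|2| out[7]=64, l++
l=10 r=15: |-7|>|2| out[6]=49, l++

l=11, r=15, next write slot=5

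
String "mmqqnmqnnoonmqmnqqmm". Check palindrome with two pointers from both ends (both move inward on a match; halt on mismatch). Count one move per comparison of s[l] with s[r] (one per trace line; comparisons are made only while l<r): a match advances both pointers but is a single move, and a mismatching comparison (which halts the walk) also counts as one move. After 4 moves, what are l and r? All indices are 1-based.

[1,20] 'm'=='m' → l++,r--
[2,19] 'm'=='m' → l++,r--
[3,18] 'q'=='q' → l++,r--
[4,17] 'q'=='q' → l++,r--

l=5, r=16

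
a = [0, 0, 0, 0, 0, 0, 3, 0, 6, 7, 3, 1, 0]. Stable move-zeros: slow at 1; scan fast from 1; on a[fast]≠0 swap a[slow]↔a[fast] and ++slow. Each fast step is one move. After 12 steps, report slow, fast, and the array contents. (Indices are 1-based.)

slow=6, fast=13, a=[3, 6, 7, 3, 1, 0, 0, 0, 0, 0, 0, 0, 0]

slow=1 fast=1: a[fast]=0, fast++
slow=1 fast=2: a[fast]=0, fast++
slow=1 fast=3: a[fast]=0, fast++
slow=1 fast=4: a[fast]=0, fast++
slow=1 fast=5: a[fast]=0, fast++
slow=1 fast=6: a[fast]=0, fast++
slow=1 fast=7: a[fast]=3≠0 swap→a[1]=3, slow++,fast++
slow=2 fast=8: a[fast]=0, fast++
slow=2 fast=9: a[fast]=6≠0 swap→a[2]=6, slow++,fast++
slow=3 fast=10: a[fast]=7≠0 swap→a[3]=7, slow++,fast++
slow=4 fast=11: a[fast]=3≠0 swap→a[4]=3, slow++,fast++
slow=5 fast=12: a[fast]=1≠0 swap→a[5]=1, slow++,fast++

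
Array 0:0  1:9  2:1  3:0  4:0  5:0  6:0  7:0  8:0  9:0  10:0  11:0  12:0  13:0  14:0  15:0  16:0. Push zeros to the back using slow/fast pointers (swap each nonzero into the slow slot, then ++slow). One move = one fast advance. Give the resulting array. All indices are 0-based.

(s=0,f=0) a[fast]=0 → fast++
(s=0,f=1) a[fast]=9≠0 swap→a[0]=9 → slow++,fast++
(s=1,f=2) a[fast]=1≠0 swap→a[1]=1 → slow++,fast++
(s=2,f=3) a[fast]=0 → fast++
(s=2,f=4) a[fast]=0 → fast++
(s=2,f=5) a[fast]=0 → fast++
(s=2,f=6) a[fast]=0 → fast++
(s=2,f=7) a[fast]=0 → fast++
(s=2,f=8) a[fast]=0 → fast++
(s=2,f=9) a[fast]=0 → fast++
(s=2,f=10) a[fast]=0 → fast++
(s=2,f=11) a[fast]=0 → fast++
(s=2,f=12) a[fast]=0 → fast++
(s=2,f=13) a[fast]=0 → fast++
(s=2,f=14) a[fast]=0 → fast++
(s=2,f=15) a[fast]=0 → fast++
(s=2,f=16) a[fast]=0 → fast++

[9, 1, 0, 0, 0, 0, 0, 0, 0, 0, 0, 0, 0, 0, 0, 0, 0]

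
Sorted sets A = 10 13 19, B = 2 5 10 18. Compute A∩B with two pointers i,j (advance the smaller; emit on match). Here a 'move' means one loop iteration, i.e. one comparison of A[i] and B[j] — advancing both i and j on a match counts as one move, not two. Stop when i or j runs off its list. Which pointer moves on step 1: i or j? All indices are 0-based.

[i=0,j=0] 10>2 → j++

j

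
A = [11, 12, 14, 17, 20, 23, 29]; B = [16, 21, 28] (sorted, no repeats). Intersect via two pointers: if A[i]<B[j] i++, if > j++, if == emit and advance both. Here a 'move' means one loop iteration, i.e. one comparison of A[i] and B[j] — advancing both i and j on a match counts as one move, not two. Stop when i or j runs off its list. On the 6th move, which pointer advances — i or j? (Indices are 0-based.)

i

[i=0,j=0] 11<16 → i++
[i=1,j=0] 12<16 → i++
[i=2,j=0] 14<16 → i++
[i=3,j=0] 17>16 → j++
[i=3,j=1] 17<21 → i++
[i=4,j=1] 20<21 → i++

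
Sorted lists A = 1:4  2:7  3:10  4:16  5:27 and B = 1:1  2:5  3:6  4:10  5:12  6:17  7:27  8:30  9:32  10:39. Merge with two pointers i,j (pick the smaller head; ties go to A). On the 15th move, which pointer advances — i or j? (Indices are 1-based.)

i=1 j=1: A[i]=4>B[j]=1 take 1, j++
i=1 j=2: A[i]=4<=B[j]=5 take 4, i++
i=2 j=2: A[i]=7>B[j]=5 take 5, j++
i=2 j=3: A[i]=7>B[j]=6 take 6, j++
i=2 j=4: A[i]=7<=B[j]=10 take 7, i++
i=3 j=4: A[i]=10<=B[j]=10 take 10, i++
i=4 j=4: A[i]=16>B[j]=10 take 10, j++
i=4 j=5: A[i]=16>B[j]=12 take 12, j++
i=4 j=6: A[i]=16<=B[j]=17 take 16, i++
i=5 j=6: A[i]=27>B[j]=17 take 17, j++
i=5 j=7: A[i]=27<=B[j]=27 take 27, i++
i=6 j=7: A done, take B[j]=27, j++
i=6 j=8: A done, take B[j]=30, j++
i=6 j=9: A done, take B[j]=32, j++
i=6 j=10: A done, take B[j]=39, j++

j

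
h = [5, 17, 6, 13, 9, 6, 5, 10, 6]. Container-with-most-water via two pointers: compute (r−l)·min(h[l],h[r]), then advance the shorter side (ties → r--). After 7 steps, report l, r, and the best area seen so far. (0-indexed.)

l=1, r=2, best area=60

[0,8] min(5,6)*8=40 best=40 * → l++
[1,8] min(17,6)*7=42 best=42 * → r--
[1,7] min(17,10)*6=60 best=60 * → r--
[1,6] min(17,5)*5=25 best=60 → r--
[1,5] min(17,6)*4=24 best=60 → r--
[1,4] min(17,9)*3=27 best=60 → r--
[1,3] min(17,13)*2=26 best=60 → r--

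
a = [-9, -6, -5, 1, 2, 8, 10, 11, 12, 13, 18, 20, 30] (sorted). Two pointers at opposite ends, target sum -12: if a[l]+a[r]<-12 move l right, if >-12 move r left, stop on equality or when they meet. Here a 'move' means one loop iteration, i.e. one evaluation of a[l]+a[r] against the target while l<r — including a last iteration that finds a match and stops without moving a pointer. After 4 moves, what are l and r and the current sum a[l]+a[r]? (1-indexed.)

[1,13] -9+30=21 >-12 → r--
[1,12] -9+20=11 >-12 → r--
[1,11] -9+18=9 >-12 → r--
[1,10] -9+13=4 >-12 → r--

l=1, r=9, sum=3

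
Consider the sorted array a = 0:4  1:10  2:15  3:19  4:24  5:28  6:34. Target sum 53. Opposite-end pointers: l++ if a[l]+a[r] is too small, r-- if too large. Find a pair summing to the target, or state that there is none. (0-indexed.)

(19, 34)

l=0 r=6: 4+34=38 <53, l++
l=1 r=6: 10+34=44 <53, l++
l=2 r=6: 15+34=49 <53, l++
l=3 r=6: 19+34=53, found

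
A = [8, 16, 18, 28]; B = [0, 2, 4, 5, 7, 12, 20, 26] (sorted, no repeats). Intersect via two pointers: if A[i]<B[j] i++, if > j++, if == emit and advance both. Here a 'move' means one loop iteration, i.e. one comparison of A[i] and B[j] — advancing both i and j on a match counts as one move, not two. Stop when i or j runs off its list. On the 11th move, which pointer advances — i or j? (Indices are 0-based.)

[i=0,j=0] 8>0 → j++
[i=0,j=1] 8>2 → j++
[i=0,j=2] 8>4 → j++
[i=0,j=3] 8>5 → j++
[i=0,j=4] 8>7 → j++
[i=0,j=5] 8<12 → i++
[i=1,j=5] 16>12 → j++
[i=1,j=6] 16<20 → i++
[i=2,j=6] 18<20 → i++
[i=3,j=6] 28>20 → j++
[i=3,j=7] 28>26 → j++

j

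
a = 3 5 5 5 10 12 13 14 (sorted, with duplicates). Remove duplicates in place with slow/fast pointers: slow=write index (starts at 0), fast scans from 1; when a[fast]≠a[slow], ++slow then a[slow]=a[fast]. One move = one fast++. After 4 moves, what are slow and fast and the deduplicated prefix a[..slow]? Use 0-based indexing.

slow=0 fast=1: a[fast]=5≠a[slow]=3 write a[1]=5, slow++,fast++
slow=1 fast=2: a[fast]=5=a[slow] dup, fast++
slow=1 fast=3: a[fast]=5=a[slow] dup, fast++
slow=1 fast=4: a[fast]=10≠a[slow]=5 write a[2]=10, slow++,fast++

slow=2, fast=5, prefix=[3, 5, 10]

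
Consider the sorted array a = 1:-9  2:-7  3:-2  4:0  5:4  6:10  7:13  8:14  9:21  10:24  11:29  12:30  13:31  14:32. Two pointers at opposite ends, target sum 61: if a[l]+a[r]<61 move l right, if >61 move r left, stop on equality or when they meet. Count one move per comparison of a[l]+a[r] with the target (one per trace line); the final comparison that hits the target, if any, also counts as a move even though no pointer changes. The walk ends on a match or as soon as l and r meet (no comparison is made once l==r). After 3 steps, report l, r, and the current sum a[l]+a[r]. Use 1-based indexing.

l=4, r=14, sum=32

l=1 r=14: -9+32=23 <61, l++
l=2 r=14: -7+32=25 <61, l++
l=3 r=14: -2+32=30 <61, l++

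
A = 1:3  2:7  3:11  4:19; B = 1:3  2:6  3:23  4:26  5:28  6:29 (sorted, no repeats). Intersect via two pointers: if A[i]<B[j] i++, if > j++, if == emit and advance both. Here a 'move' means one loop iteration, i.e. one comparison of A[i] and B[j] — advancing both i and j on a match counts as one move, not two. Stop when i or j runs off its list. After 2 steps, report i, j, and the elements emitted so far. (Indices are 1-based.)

i=2, j=3, emitted=[3]

[i=1,j=1] 3==3 emit → i++,j++
[i=2,j=2] 7>6 → j++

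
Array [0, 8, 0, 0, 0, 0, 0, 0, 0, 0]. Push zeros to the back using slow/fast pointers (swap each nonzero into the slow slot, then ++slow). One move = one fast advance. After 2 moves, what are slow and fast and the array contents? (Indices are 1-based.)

(s=1,f=1) a[fast]=0 → fast++
(s=1,f=2) a[fast]=8≠0 swap→a[1]=8 → slow++,fast++

slow=2, fast=3, a=[8, 0, 0, 0, 0, 0, 0, 0, 0, 0]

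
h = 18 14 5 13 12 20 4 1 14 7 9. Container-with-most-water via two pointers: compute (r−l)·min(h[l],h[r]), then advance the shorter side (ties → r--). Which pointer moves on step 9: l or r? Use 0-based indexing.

l

[0,10] min(18,9)*10=90 best=90 * → r--
[0,9] min(18,7)*9=63 best=90 → r--
[0,8] min(18,14)*8=112 best=112 * → r--
[0,7] min(18,1)*7=7 best=112 → r--
[0,6] min(18,4)*6=24 best=112 → r--
[0,5] min(18,20)*5=90 best=112 → l++
[1,5] min(14,20)*4=56 best=112 → l++
[2,5] min(5,20)*3=15 best=112 → l++
[3,5] min(13,20)*2=26 best=112 → l++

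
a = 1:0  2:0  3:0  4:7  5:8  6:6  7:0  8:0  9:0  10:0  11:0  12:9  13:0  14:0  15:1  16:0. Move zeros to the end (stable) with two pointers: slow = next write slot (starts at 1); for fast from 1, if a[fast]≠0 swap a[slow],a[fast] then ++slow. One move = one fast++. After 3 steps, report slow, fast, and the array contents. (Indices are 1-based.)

(s=1,f=1) a[fast]=0 → fast++
(s=1,f=2) a[fast]=0 → fast++
(s=1,f=3) a[fast]=0 → fast++

slow=1, fast=4, a=[0, 0, 0, 7, 8, 6, 0, 0, 0, 0, 0, 9, 0, 0, 1, 0]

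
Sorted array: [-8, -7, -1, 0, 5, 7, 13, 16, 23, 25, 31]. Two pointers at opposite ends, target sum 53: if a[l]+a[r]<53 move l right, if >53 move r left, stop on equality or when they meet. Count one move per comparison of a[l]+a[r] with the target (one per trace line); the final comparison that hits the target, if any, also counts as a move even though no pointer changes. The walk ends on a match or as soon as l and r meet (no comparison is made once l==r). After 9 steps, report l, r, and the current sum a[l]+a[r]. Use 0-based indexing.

l=8, r=9, sum=48

[0,10] -8+31=23 <53 → l++
[1,10] -7+31=24 <53 → l++
[2,10] -1+31=30 <53 → l++
[3,10] 0+31=31 <53 → l++
[4,10] 5+31=36 <53 → l++
[5,10] 7+31=38 <53 → l++
[6,10] 13+31=44 <53 → l++
[7,10] 16+31=47 <53 → l++
[8,10] 23+31=54 >53 → r--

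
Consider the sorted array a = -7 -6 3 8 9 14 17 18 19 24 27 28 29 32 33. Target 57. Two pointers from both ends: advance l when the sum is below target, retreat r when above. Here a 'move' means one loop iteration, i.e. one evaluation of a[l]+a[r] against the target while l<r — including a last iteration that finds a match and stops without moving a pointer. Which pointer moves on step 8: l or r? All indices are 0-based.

l

[0,14] -7+33=26 <57 → l++
[1,14] -6+33=27 <57 → l++
[2,14] 3+33=36 <57 → l++
[3,14] 8+33=41 <57 → l++
[4,14] 9+33=42 <57 → l++
[5,14] 14+33=47 <57 → l++
[6,14] 17+33=50 <57 → l++
[7,14] 18+33=51 <57 → l++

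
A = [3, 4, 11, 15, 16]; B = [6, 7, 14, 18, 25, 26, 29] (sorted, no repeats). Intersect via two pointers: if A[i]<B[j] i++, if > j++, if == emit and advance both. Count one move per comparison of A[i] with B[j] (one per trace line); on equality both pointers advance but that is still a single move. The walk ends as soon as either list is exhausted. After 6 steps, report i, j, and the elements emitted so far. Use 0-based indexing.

[i=0,j=0] 3<6 → i++
[i=1,j=0] 4<6 → i++
[i=2,j=0] 11>6 → j++
[i=2,j=1] 11>7 → j++
[i=2,j=2] 11<14 → i++
[i=3,j=2] 15>14 → j++

i=3, j=3, emitted=[]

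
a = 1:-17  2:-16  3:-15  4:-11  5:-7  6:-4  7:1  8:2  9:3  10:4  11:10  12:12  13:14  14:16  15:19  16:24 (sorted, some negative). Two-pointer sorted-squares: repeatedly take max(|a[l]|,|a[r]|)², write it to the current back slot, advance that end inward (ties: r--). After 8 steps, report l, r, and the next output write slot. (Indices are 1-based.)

l=1 r=16: |-17|<=|24| out[16]=576, r--
l=1 r=15: |-17|<=|19| out[15]=361, r--
l=1 r=14: |-17|>|16| out[14]=289, l++
l=2 r=14: |-16|<=|16| out[13]=256, r--
l=2 r=13: |-16|>|14| out[12]=256, l++
l=3 r=13: |-15|>|14| out[11]=225, l++
l=4 r=13: |-11|<=|14| out[10]=196, r--
l=4 r=12: |-11|<=|12| out[9]=144, r--

l=4, r=11, next write slot=8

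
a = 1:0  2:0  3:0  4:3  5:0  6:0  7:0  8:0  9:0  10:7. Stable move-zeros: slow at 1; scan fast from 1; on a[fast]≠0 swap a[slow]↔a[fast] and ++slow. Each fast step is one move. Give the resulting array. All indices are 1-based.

slow=1 fast=1: a[fast]=0, fast++
slow=1 fast=2: a[fast]=0, fast++
slow=1 fast=3: a[fast]=0, fast++
slow=1 fast=4: a[fast]=3≠0 swap→a[1]=3, slow++,fast++
slow=2 fast=5: a[fast]=0, fast++
slow=2 fast=6: a[fast]=0, fast++
slow=2 fast=7: a[fast]=0, fast++
slow=2 fast=8: a[fast]=0, fast++
slow=2 fast=9: a[fast]=0, fast++
slow=2 fast=10: a[fast]=7≠0 swap→a[2]=7, slow++,fast++

[3, 7, 0, 0, 0, 0, 0, 0, 0, 0]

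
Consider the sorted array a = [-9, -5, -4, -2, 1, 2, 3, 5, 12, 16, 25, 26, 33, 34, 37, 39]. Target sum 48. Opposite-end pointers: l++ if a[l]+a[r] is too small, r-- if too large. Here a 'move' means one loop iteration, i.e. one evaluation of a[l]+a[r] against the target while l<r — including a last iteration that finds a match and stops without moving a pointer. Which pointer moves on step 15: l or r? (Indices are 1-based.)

l=1 r=16: -9+39=30 <48, l++
l=2 r=16: -5+39=34 <48, l++
l=3 r=16: -4+39=35 <48, l++
l=4 r=16: -2+39=37 <48, l++
l=5 r=16: 1+39=40 <48, l++
l=6 r=16: 2+39=41 <48, l++
l=7 r=16: 3+39=42 <48, l++
l=8 r=16: 5+39=44 <48, l++
l=9 r=16: 12+39=51 >48, r--
l=9 r=15: 12+37=49 >48, r--
l=9 r=14: 12+34=46 <48, l++
l=10 r=14: 16+34=50 >48, r--
l=10 r=13: 16+33=49 >48, r--
l=10 r=12: 16+26=42 <48, l++
l=11 r=12: 25+26=51 >48, r--

r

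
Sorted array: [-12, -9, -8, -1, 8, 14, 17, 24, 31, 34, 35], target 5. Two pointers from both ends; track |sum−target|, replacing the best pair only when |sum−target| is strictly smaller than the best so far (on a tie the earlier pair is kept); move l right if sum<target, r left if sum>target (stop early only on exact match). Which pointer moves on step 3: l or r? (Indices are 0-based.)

l=0 r=10: -12+35=23 d=18 *, r--
l=0 r=9: -12+34=22 d=17 *, r--
l=0 r=8: -12+31=19 d=14 *, r--

r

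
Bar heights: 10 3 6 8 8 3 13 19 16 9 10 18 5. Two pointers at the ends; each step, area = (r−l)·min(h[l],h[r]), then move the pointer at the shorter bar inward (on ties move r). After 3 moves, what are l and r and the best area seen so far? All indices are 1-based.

[1,13] min(10,5)*12=60 best=60 * → r--
[1,12] min(10,18)*11=110 best=110 * → l++
[2,12] min(3,18)*10=30 best=110 → l++

l=3, r=12, best area=110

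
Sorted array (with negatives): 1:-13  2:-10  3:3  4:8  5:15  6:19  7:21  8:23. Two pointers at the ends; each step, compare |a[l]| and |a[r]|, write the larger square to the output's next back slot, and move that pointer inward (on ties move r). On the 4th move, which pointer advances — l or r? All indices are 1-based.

r

[1,8] |-13|<=|23| out[8]=529 → r--
[1,7] |-13|<=|21| out[7]=441 → r--
[1,6] |-13|<=|19| out[6]=361 → r--
[1,5] |-13|<=|15| out[5]=225 → r--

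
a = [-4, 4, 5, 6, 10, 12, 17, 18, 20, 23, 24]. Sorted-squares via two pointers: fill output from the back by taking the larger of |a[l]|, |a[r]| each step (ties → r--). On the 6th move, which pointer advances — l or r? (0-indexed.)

r

[0,10] |-4|<=|24| out[10]=576 → r--
[0,9] |-4|<=|23| out[9]=529 → r--
[0,8] |-4|<=|20| out[8]=400 → r--
[0,7] |-4|<=|18| out[7]=324 → r--
[0,6] |-4|<=|17| out[6]=289 → r--
[0,5] |-4|<=|12| out[5]=144 → r--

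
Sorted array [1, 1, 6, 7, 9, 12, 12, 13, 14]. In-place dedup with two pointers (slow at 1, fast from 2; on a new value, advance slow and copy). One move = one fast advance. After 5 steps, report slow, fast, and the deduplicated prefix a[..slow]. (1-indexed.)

slow=5, fast=7, prefix=[1, 6, 7, 9, 12]

slow=1 fast=2: a[fast]=1=a[slow] dup, fast++
slow=1 fast=3: a[fast]=6≠a[slow]=1 write a[2]=6, slow++,fast++
slow=2 fast=4: a[fast]=7≠a[slow]=6 write a[3]=7, slow++,fast++
slow=3 fast=5: a[fast]=9≠a[slow]=7 write a[4]=9, slow++,fast++
slow=4 fast=6: a[fast]=12≠a[slow]=9 write a[5]=12, slow++,fast++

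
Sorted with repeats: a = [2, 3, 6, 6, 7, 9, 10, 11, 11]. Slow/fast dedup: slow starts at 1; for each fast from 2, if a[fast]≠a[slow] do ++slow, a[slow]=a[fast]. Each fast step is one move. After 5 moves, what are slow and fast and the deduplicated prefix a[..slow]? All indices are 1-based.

(s=1,f=2) a[fast]=3≠a[slow]=2 write a[2]=3 → slow++,fast++
(s=2,f=3) a[fast]=6≠a[slow]=3 write a[3]=6 → slow++,fast++
(s=3,f=4) a[fast]=6=a[slow] dup → fast++
(s=3,f=5) a[fast]=7≠a[slow]=6 write a[4]=7 → slow++,fast++
(s=4,f=6) a[fast]=9≠a[slow]=7 write a[5]=9 → slow++,fast++

slow=5, fast=7, prefix=[2, 3, 6, 7, 9]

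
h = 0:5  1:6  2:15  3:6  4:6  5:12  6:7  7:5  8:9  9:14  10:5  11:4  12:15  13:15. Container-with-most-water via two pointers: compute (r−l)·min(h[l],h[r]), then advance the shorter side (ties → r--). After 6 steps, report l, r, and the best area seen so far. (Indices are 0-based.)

l=2, r=9, best area=165

l=0 r=13: min(5,15)*13=65 best=65 *, l++
l=1 r=13: min(6,15)*12=72 best=72 *, l++
l=2 r=13: min(15,15)*11=165 best=165 *, r--
l=2 r=12: min(15,15)*10=150 best=165, r--
l=2 r=11: min(15,4)*9=36 best=165, r--
l=2 r=10: min(15,5)*8=40 best=165, r--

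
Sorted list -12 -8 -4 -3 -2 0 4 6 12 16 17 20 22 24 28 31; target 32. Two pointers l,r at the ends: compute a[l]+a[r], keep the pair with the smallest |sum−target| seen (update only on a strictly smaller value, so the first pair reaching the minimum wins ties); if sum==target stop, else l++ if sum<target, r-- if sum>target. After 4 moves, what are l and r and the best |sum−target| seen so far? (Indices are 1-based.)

l=5, r=16, best |Δ|=4

l=1 r=16: -12+31=19 d=13 *, l++
l=2 r=16: -8+31=23 d=9 *, l++
l=3 r=16: -4+31=27 d=5 *, l++
l=4 r=16: -3+31=28 d=4 *, l++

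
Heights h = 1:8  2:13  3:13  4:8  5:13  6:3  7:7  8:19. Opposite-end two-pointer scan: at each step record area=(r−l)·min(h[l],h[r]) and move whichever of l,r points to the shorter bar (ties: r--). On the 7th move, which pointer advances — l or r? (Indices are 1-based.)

l

[1,8] min(8,19)*7=56 best=56 * → l++
[2,8] min(13,19)*6=78 best=78 * → l++
[3,8] min(13,19)*5=65 best=78 → l++
[4,8] min(8,19)*4=32 best=78 → l++
[5,8] min(13,19)*3=39 best=78 → l++
[6,8] min(3,19)*2=6 best=78 → l++
[7,8] min(7,19)*1=7 best=78 → l++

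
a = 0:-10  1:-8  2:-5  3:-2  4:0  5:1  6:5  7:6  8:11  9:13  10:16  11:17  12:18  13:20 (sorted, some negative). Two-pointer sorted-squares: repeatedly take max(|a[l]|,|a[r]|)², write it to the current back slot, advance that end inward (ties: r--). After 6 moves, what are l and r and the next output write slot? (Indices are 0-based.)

l=0, r=7, next write slot=7

[0,13] |-10|<=|20| out[13]=400 → r--
[0,12] |-10|<=|18| out[12]=324 → r--
[0,11] |-10|<=|17| out[11]=289 → r--
[0,10] |-10|<=|16| out[10]=256 → r--
[0,9] |-10|<=|13| out[9]=169 → r--
[0,8] |-10|<=|11| out[8]=121 → r--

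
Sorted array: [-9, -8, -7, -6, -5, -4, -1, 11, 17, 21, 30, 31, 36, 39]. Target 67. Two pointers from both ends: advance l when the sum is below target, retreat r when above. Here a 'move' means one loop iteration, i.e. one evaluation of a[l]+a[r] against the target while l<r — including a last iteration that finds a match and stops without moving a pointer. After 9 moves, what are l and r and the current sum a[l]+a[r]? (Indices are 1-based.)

l=10, r=14, sum=60

l=1 r=14: -9+39=30 <67, l++
l=2 r=14: -8+39=31 <67, l++
l=3 r=14: -7+39=32 <67, l++
l=4 r=14: -6+39=33 <67, l++
l=5 r=14: -5+39=34 <67, l++
l=6 r=14: -4+39=35 <67, l++
l=7 r=14: -1+39=38 <67, l++
l=8 r=14: 11+39=50 <67, l++
l=9 r=14: 17+39=56 <67, l++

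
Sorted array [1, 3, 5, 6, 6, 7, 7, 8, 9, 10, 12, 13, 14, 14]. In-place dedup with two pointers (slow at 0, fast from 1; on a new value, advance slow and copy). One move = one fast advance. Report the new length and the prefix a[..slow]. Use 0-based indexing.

length 11; prefix = [1, 3, 5, 6, 7, 8, 9, 10, 12, 13, 14]

slow=0 fast=1: a[fast]=3≠a[slow]=1 write a[1]=3, slow++,fast++
slow=1 fast=2: a[fast]=5≠a[slow]=3 write a[2]=5, slow++,fast++
slow=2 fast=3: a[fast]=6≠a[slow]=5 write a[3]=6, slow++,fast++
slow=3 fast=4: a[fast]=6=a[slow] dup, fast++
slow=3 fast=5: a[fast]=7≠a[slow]=6 write a[4]=7, slow++,fast++
slow=4 fast=6: a[fast]=7=a[slow] dup, fast++
slow=4 fast=7: a[fast]=8≠a[slow]=7 write a[5]=8, slow++,fast++
slow=5 fast=8: a[fast]=9≠a[slow]=8 write a[6]=9, slow++,fast++
slow=6 fast=9: a[fast]=10≠a[slow]=9 write a[7]=10, slow++,fast++
slow=7 fast=10: a[fast]=12≠a[slow]=10 write a[8]=12, slow++,fast++
slow=8 fast=11: a[fast]=13≠a[slow]=12 write a[9]=13, slow++,fast++
slow=9 fast=12: a[fast]=14≠a[slow]=13 write a[10]=14, slow++,fast++
slow=10 fast=13: a[fast]=14=a[slow] dup, fast++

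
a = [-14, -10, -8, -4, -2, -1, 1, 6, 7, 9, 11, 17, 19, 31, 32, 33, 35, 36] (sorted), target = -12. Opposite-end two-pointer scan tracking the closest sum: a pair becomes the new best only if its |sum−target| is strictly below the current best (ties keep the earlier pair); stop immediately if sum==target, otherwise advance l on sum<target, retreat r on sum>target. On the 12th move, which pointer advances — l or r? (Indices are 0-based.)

[0,17] -14+36=22 d=34 * → r--
[0,16] -14+35=21 d=33 * → r--
[0,15] -14+33=19 d=31 * → r--
[0,14] -14+32=18 d=30 * → r--
[0,13] -14+31=17 d=29 * → r--
[0,12] -14+19=5 d=17 * → r--
[0,11] -14+17=3 d=15 * → r--
[0,10] -14+11=-3 d=9 * → r--
[0,9] -14+9=-5 d=7 * → r--
[0,8] -14+7=-7 d=5 * → r--
[0,7] -14+6=-8 d=4 * → r--
[0,6] -14+1=-13 d=1 * → l++

l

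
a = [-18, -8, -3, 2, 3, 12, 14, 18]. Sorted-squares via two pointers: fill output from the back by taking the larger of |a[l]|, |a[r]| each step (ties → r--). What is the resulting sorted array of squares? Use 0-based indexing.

[4, 9, 9, 64, 144, 196, 324, 324]

l=0 r=7: |-18|<=|18| out[7]=324, r--
l=0 r=6: |-18|>|14| out[6]=324, l++
l=1 r=6: |-8|<=|14| out[5]=196, r--
l=1 r=5: |-8|<=|12| out[4]=144, r--
l=1 r=4: |-8|>|3| out[3]=64, l++
l=2 r=4: |-3|<=|3| out[2]=9, r--
l=2 r=3: |-3|>|2| out[1]=9, l++
l=3 r=3: |2|<=|2| out[0]=4, r--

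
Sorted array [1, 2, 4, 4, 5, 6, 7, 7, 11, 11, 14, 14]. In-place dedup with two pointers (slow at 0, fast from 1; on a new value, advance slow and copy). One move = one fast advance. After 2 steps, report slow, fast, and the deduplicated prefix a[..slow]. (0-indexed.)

slow=2, fast=3, prefix=[1, 2, 4]

slow=0 fast=1: a[fast]=2≠a[slow]=1 write a[1]=2, slow++,fast++
slow=1 fast=2: a[fast]=4≠a[slow]=2 write a[2]=4, slow++,fast++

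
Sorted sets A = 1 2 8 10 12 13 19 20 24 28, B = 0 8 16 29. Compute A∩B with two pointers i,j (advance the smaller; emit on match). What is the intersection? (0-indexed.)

intersection = [8]

[i=0,j=0] 1>0 → j++
[i=0,j=1] 1<8 → i++
[i=1,j=1] 2<8 → i++
[i=2,j=1] 8==8 emit → i++,j++
[i=3,j=2] 10<16 → i++
[i=4,j=2] 12<16 → i++
[i=5,j=2] 13<16 → i++
[i=6,j=2] 19>16 → j++
[i=6,j=3] 19<29 → i++
[i=7,j=3] 20<29 → i++
[i=8,j=3] 24<29 → i++
[i=9,j=3] 28<29 → i++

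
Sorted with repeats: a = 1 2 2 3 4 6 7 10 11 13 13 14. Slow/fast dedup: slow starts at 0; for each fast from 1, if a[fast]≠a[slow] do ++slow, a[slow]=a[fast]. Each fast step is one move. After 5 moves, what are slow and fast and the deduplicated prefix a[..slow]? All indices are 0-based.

slow=0 fast=1: a[fast]=2≠a[slow]=1 write a[1]=2, slow++,fast++
slow=1 fast=2: a[fast]=2=a[slow] dup, fast++
slow=1 fast=3: a[fast]=3≠a[slow]=2 write a[2]=3, slow++,fast++
slow=2 fast=4: a[fast]=4≠a[slow]=3 write a[3]=4, slow++,fast++
slow=3 fast=5: a[fast]=6≠a[slow]=4 write a[4]=6, slow++,fast++

slow=4, fast=6, prefix=[1, 2, 3, 4, 6]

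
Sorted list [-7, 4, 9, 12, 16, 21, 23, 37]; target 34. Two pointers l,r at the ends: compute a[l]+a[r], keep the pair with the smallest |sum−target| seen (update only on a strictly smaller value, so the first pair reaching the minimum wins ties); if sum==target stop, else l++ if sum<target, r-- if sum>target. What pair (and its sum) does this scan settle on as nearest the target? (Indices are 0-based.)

[0,7] -7+37=30 d=4 * → l++
[1,7] 4+37=41 d=7 → r--
[1,6] 4+23=27 d=7 → l++
[2,6] 9+23=32 d=2 * → l++
[3,6] 12+23=35 d=1 * → r--
[3,5] 12+21=33 d=1 → l++
[4,5] 16+21=37 d=3 → r--

pair (12, 23) with sum 35 (|Δ|=1)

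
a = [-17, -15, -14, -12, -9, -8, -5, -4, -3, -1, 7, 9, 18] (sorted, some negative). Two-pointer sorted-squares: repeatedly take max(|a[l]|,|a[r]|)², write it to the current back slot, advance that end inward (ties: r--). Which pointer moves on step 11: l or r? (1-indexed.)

[1,13] |-17|<=|18| out[13]=324 → r--
[1,12] |-17|>|9| out[12]=289 → l++
[2,12] |-15|>|9| out[11]=225 → l++
[3,12] |-14|>|9| out[10]=196 → l++
[4,12] |-12|>|9| out[9]=144 → l++
[5,12] |-9|<=|9| out[8]=81 → r--
[5,11] |-9|>|7| out[7]=81 → l++
[6,11] |-8|>|7| out[6]=64 → l++
[7,11] |-5|<=|7| out[5]=49 → r--
[7,10] |-5|>|-1| out[4]=25 → l++
[8,10] |-4|>|-1| out[3]=16 → l++

l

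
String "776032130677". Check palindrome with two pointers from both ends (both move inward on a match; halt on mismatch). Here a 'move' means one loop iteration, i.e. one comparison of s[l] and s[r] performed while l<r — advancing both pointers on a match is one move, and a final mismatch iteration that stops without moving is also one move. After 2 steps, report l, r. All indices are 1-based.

l=3, r=10

l=1 r=12: '7'=='7', l++,r--
l=2 r=11: '7'=='7', l++,r--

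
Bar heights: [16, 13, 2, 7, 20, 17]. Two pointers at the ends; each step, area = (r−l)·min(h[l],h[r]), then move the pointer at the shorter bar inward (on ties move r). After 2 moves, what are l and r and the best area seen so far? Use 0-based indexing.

l=2, r=5, best area=80

l=0 r=5: min(16,17)*5=80 best=80 *, l++
l=1 r=5: min(13,17)*4=52 best=80, l++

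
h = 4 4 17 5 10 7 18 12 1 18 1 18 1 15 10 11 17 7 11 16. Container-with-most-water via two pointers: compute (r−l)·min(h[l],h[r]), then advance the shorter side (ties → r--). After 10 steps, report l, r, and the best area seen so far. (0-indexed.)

l=2, r=11, best area=272

[0,19] min(4,16)*19=76 best=76 * → l++
[1,19] min(4,16)*18=72 best=76 → l++
[2,19] min(17,16)*17=272 best=272 * → r--
[2,18] min(17,11)*16=176 best=272 → r--
[2,17] min(17,7)*15=105 best=272 → r--
[2,16] min(17,17)*14=238 best=272 → r--
[2,15] min(17,11)*13=143 best=272 → r--
[2,14] min(17,10)*12=120 best=272 → r--
[2,13] min(17,15)*11=165 best=272 → r--
[2,12] min(17,1)*10=10 best=272 → r--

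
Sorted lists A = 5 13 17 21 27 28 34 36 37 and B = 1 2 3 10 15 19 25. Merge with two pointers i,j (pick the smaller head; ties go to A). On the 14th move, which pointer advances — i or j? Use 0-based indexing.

i

[i=0,j=0] A[i]=5>B[j]=1 take 1 → j++
[i=0,j=1] A[i]=5>B[j]=2 take 2 → j++
[i=0,j=2] A[i]=5>B[j]=3 take 3 → j++
[i=0,j=3] A[i]=5<=B[j]=10 take 5 → i++
[i=1,j=3] A[i]=13>B[j]=10 take 10 → j++
[i=1,j=4] A[i]=13<=B[j]=15 take 13 → i++
[i=2,j=4] A[i]=17>B[j]=15 take 15 → j++
[i=2,j=5] A[i]=17<=B[j]=19 take 17 → i++
[i=3,j=5] A[i]=21>B[j]=19 take 19 → j++
[i=3,j=6] A[i]=21<=B[j]=25 take 21 → i++
[i=4,j=6] A[i]=27>B[j]=25 take 25 → j++
[i=4,j=7] B done, take A[i]=27 → i++
[i=5,j=7] B done, take A[i]=28 → i++
[i=6,j=7] B done, take A[i]=34 → i++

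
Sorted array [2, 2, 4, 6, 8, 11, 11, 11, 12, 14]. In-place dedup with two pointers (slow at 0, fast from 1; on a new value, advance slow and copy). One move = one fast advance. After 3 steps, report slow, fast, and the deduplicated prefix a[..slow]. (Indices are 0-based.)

slow=0 fast=1: a[fast]=2=a[slow] dup, fast++
slow=0 fast=2: a[fast]=4≠a[slow]=2 write a[1]=4, slow++,fast++
slow=1 fast=3: a[fast]=6≠a[slow]=4 write a[2]=6, slow++,fast++

slow=2, fast=4, prefix=[2, 4, 6]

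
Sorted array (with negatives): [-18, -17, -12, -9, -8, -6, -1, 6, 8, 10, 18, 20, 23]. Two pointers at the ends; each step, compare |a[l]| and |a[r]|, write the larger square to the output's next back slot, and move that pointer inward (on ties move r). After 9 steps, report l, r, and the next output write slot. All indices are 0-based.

[0,12] |-18|<=|23| out[12]=529 → r--
[0,11] |-18|<=|20| out[11]=400 → r--
[0,10] |-18|<=|18| out[10]=324 → r--
[0,9] |-18|>|10| out[9]=324 → l++
[1,9] |-17|>|10| out[8]=289 → l++
[2,9] |-12|>|10| out[7]=144 → l++
[3,9] |-9|<=|10| out[6]=100 → r--
[3,8] |-9|>|8| out[5]=81 → l++
[4,8] |-8|<=|8| out[4]=64 → r--

l=4, r=7, next write slot=3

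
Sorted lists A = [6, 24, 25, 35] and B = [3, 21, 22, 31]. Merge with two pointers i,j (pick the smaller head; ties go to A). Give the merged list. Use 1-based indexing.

[3, 6, 21, 22, 24, 25, 31, 35]

[i=1,j=1] A[i]=6>B[j]=3 take 3 → j++
[i=1,j=2] A[i]=6<=B[j]=21 take 6 → i++
[i=2,j=2] A[i]=24>B[j]=21 take 21 → j++
[i=2,j=3] A[i]=24>B[j]=22 take 22 → j++
[i=2,j=4] A[i]=24<=B[j]=31 take 24 → i++
[i=3,j=4] A[i]=25<=B[j]=31 take 25 → i++
[i=4,j=4] A[i]=35>B[j]=31 take 31 → j++
[i=4,j=5] B done, take A[i]=35 → i++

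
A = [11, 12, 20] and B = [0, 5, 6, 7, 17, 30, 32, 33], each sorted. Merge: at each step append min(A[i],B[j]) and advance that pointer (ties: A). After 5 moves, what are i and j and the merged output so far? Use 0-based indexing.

i=1, j=4, merged so far=[0, 5, 6, 7, 11]

[i=0,j=0] A[i]=11>B[j]=0 take 0 → j++
[i=0,j=1] A[i]=11>B[j]=5 take 5 → j++
[i=0,j=2] A[i]=11>B[j]=6 take 6 → j++
[i=0,j=3] A[i]=11>B[j]=7 take 7 → j++
[i=0,j=4] A[i]=11<=B[j]=17 take 11 → i++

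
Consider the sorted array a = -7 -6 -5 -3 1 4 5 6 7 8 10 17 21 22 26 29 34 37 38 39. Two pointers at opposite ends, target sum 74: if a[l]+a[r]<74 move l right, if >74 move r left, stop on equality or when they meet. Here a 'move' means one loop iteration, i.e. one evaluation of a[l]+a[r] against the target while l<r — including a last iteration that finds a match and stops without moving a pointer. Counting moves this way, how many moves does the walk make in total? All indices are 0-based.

l=0 r=19: -7+39=32 <74, l++
l=1 r=19: -6+39=33 <74, l++
l=2 r=19: -5+39=34 <74, l++
l=3 r=19: -3+39=36 <74, l++
l=4 r=19: 1+39=40 <74, l++
l=5 r=19: 4+39=43 <74, l++
l=6 r=19: 5+39=44 <74, l++
l=7 r=19: 6+39=45 <74, l++
l=8 r=19: 7+39=46 <74, l++
l=9 r=19: 8+39=47 <74, l++
l=10 r=19: 10+39=49 <74, l++
l=11 r=19: 17+39=56 <74, l++
l=12 r=19: 21+39=60 <74, l++
l=13 r=19: 22+39=61 <74, l++
l=14 r=19: 26+39=65 <74, l++
l=15 r=19: 29+39=68 <74, l++
l=16 r=19: 34+39=73 <74, l++
l=17 r=19: 37+39=76 >74, r--
l=17 r=18: 37+38=75 >74, r--

19 moves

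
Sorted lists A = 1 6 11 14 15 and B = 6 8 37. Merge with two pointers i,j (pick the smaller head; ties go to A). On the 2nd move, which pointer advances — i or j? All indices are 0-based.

[i=0,j=0] A[i]=1<=B[j]=6 take 1 → i++
[i=1,j=0] A[i]=6<=B[j]=6 take 6 → i++

i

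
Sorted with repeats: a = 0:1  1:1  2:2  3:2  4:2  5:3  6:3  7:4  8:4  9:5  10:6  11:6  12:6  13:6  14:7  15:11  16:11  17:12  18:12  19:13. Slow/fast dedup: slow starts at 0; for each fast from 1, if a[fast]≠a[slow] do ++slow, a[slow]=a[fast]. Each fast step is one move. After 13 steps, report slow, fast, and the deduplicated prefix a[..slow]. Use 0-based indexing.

slow=5, fast=14, prefix=[1, 2, 3, 4, 5, 6]

slow=0 fast=1: a[fast]=1=a[slow] dup, fast++
slow=0 fast=2: a[fast]=2≠a[slow]=1 write a[1]=2, slow++,fast++
slow=1 fast=3: a[fast]=2=a[slow] dup, fast++
slow=1 fast=4: a[fast]=2=a[slow] dup, fast++
slow=1 fast=5: a[fast]=3≠a[slow]=2 write a[2]=3, slow++,fast++
slow=2 fast=6: a[fast]=3=a[slow] dup, fast++
slow=2 fast=7: a[fast]=4≠a[slow]=3 write a[3]=4, slow++,fast++
slow=3 fast=8: a[fast]=4=a[slow] dup, fast++
slow=3 fast=9: a[fast]=5≠a[slow]=4 write a[4]=5, slow++,fast++
slow=4 fast=10: a[fast]=6≠a[slow]=5 write a[5]=6, slow++,fast++
slow=5 fast=11: a[fast]=6=a[slow] dup, fast++
slow=5 fast=12: a[fast]=6=a[slow] dup, fast++
slow=5 fast=13: a[fast]=6=a[slow] dup, fast++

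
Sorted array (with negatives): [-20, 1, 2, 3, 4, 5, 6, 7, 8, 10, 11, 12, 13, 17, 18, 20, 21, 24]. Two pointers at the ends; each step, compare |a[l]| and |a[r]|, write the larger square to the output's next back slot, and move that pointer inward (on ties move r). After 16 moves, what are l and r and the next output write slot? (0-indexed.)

l=0 r=17: |-20|<=|24| out[17]=576, r--
l=0 r=16: |-20|<=|21| out[16]=441, r--
l=0 r=15: |-20|<=|20| out[15]=400, r--
l=0 r=14: |-20|>|18| out[14]=400, l++
l=1 r=14: |1|<=|18| out[13]=324, r--
l=1 r=13: |1|<=|17| out[12]=289, r--
l=1 r=12: |1|<=|13| out[11]=169, r--
l=1 r=11: |1|<=|12| out[10]=144, r--
l=1 r=10: |1|<=|11| out[9]=121, r--
l=1 r=9: |1|<=|10| out[8]=100, r--
l=1 r=8: |1|<=|8| out[7]=64, r--
l=1 r=7: |1|<=|7| out[6]=49, r--
l=1 r=6: |1|<=|6| out[5]=36, r--
l=1 r=5: |1|<=|5| out[4]=25, r--
l=1 r=4: |1|<=|4| out[3]=16, r--
l=1 r=3: |1|<=|3| out[2]=9, r--

l=1, r=2, next write slot=1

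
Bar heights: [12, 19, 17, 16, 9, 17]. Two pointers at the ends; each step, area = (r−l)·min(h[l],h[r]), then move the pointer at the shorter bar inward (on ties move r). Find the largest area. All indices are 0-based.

max area = 68

l=0 r=5: min(12,17)*5=60 best=60 *, l++
l=1 r=5: min(19,17)*4=68 best=68 *, r--
l=1 r=4: min(19,9)*3=27 best=68, r--
l=1 r=3: min(19,16)*2=32 best=68, r--
l=1 r=2: min(19,17)*1=17 best=68, r--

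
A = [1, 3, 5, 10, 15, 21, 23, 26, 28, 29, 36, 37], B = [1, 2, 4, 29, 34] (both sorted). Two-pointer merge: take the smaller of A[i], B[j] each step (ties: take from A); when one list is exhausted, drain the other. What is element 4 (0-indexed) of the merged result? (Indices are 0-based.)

[i=0,j=0] A[i]=1<=B[j]=1 take 1 → i++
[i=1,j=0] A[i]=3>B[j]=1 take 1 → j++
[i=1,j=1] A[i]=3>B[j]=2 take 2 → j++
[i=1,j=2] A[i]=3<=B[j]=4 take 3 → i++
[i=2,j=2] A[i]=5>B[j]=4 take 4 → j++
[i=2,j=3] A[i]=5<=B[j]=29 take 5 → i++
[i=3,j=3] A[i]=10<=B[j]=29 take 10 → i++
[i=4,j=3] A[i]=15<=B[j]=29 take 15 → i++
[i=5,j=3] A[i]=21<=B[j]=29 take 21 → i++
[i=6,j=3] A[i]=23<=B[j]=29 take 23 → i++
[i=7,j=3] A[i]=26<=B[j]=29 take 26 → i++
[i=8,j=3] A[i]=28<=B[j]=29 take 28 → i++
[i=9,j=3] A[i]=29<=B[j]=29 take 29 → i++
[i=10,j=3] A[i]=36>B[j]=29 take 29 → j++
[i=10,j=4] A[i]=36>B[j]=34 take 34 → j++
[i=10,j=5] B done, take A[i]=36 → i++
[i=11,j=5] B done, take A[i]=37 → i++

merged[4] = 4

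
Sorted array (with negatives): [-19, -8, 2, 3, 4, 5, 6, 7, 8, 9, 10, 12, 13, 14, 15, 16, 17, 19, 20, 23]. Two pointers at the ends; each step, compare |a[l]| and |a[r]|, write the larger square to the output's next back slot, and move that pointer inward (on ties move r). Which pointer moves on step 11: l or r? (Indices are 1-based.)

[1,20] |-19|<=|23| out[20]=529 → r--
[1,19] |-19|<=|20| out[19]=400 → r--
[1,18] |-19|<=|19| out[18]=361 → r--
[1,17] |-19|>|17| out[17]=361 → l++
[2,17] |-8|<=|17| out[16]=289 → r--
[2,16] |-8|<=|16| out[15]=256 → r--
[2,15] |-8|<=|15| out[14]=225 → r--
[2,14] |-8|<=|14| out[13]=196 → r--
[2,13] |-8|<=|13| out[12]=169 → r--
[2,12] |-8|<=|12| out[11]=144 → r--
[2,11] |-8|<=|10| out[10]=100 → r--

r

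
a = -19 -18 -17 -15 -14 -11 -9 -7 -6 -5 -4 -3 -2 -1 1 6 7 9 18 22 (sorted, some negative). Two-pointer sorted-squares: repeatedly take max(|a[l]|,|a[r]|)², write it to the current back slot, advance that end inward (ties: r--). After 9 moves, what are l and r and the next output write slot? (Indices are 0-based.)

l=0 r=19: |-19|<=|22| out[19]=484, r--
l=0 r=18: |-19|>|18| out[18]=361, l++
l=1 r=18: |-18|<=|18| out[17]=324, r--
l=1 r=17: |-18|>|9| out[16]=324, l++
l=2 r=17: |-17|>|9| out[15]=289, l++
l=3 r=17: |-15|>|9| out[14]=225, l++
l=4 r=17: |-14|>|9| out[13]=196, l++
l=5 r=17: |-11|>|9| out[12]=121, l++
l=6 r=17: |-9|<=|9| out[11]=81, r--

l=6, r=16, next write slot=10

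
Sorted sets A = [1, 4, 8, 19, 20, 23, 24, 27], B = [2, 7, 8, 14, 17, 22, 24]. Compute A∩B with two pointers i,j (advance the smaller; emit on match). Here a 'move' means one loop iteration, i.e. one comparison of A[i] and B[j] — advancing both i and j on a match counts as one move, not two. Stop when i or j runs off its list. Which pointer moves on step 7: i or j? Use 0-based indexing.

[i=0,j=0] 1<2 → i++
[i=1,j=0] 4>2 → j++
[i=1,j=1] 4<7 → i++
[i=2,j=1] 8>7 → j++
[i=2,j=2] 8==8 emit → i++,j++
[i=3,j=3] 19>14 → j++
[i=3,j=4] 19>17 → j++

j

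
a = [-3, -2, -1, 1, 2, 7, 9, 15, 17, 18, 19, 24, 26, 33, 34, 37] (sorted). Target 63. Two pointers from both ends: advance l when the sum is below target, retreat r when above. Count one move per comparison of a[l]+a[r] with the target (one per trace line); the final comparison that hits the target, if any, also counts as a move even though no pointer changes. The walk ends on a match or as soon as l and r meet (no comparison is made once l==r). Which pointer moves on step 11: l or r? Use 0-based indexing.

l

[0,15] -3+37=34 <63 → l++
[1,15] -2+37=35 <63 → l++
[2,15] -1+37=36 <63 → l++
[3,15] 1+37=38 <63 → l++
[4,15] 2+37=39 <63 → l++
[5,15] 7+37=44 <63 → l++
[6,15] 9+37=46 <63 → l++
[7,15] 15+37=52 <63 → l++
[8,15] 17+37=54 <63 → l++
[9,15] 18+37=55 <63 → l++
[10,15] 19+37=56 <63 → l++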